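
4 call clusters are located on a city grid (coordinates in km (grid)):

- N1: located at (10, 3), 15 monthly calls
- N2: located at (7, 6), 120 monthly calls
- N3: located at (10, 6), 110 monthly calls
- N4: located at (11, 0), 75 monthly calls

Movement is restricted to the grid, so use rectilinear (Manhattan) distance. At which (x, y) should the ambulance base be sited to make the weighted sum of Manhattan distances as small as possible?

(10, 6)

Manhattan distance separates: Σwᵢ(|x−xᵢ|+|y−yᵢ|) = Σwᵢ|x−xᵢ| + Σwᵢ|y−yᵢ|, so x and y are optimised independently as 1-D weighted medians.
Total weight W = 320; half = 160.
x-coordinate, sorted with cumulative weight:
  x=7 (N2, w=120) cum 120
  x=10 (N1, w=15) cum 135
  x=10 (N3, w=110) cum 245  ← median
  x=11 (N4, w=75) cum 320
⇒ x* = 10
y-coordinate, sorted with cumulative weight:
  y=0 (N4, w=75) cum 75
  y=3 (N1, w=15) cum 90
  y=6 (N2, w=120) cum 210  ← median
  y=6 (N3, w=110) cum 320
⇒ y* = 6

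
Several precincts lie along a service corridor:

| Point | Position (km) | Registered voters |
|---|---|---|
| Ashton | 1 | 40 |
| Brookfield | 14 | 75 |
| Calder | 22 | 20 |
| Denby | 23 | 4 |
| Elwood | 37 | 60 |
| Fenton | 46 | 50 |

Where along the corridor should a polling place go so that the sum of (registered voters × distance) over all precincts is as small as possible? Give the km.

For a sum of weighted absolute distances on a line, the optimum is the weighted median (not the mean). Total weight W = 249; half-weight = 124.5.
Sort by position and accumulate weight:
  km 1 (Ashton, w=40) → cum 40
  km 14 (Brookfield, w=75) → cum 115
  km 22 (Calder, w=20) → cum 135  ≥ 124.5 → median here
  km 23 (Denby, w=4) → cum 139
  km 37 (Elwood, w=60) → cum 199
  km 46 (Fenton, w=50) → cum 249
Optimal location: km 22.

x = 22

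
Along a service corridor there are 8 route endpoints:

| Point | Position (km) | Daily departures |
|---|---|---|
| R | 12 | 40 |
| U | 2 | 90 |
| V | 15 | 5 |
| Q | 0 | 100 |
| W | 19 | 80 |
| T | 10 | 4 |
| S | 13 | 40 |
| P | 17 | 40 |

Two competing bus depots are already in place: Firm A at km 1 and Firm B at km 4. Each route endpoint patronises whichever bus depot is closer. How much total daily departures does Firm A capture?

The indifferent point is the midpoint (1+4)/2 = 2.5; route endpoints left of it (closer to Firm A at 1) go to Firm A, those right go to Firm B.
  Q at 0 (w=100) → Firm A
  U at 2 (w=90) → Firm A
  T at 10 (w=4) → Firm B
  R at 12 (w=40) → Firm B
  S at 13 (w=40) → Firm B
  V at 15 (w=5) → Firm B
  P at 17 (w=40) → Firm B
  W at 19 (w=80) → Firm B
Firm A captures 190; Firm B captures 209.

190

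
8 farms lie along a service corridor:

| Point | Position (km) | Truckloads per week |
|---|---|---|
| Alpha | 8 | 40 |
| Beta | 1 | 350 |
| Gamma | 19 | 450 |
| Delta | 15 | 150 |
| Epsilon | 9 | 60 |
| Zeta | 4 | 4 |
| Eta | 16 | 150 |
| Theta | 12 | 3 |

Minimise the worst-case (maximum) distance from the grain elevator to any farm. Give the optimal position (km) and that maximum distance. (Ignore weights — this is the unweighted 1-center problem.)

location 10, max distance 9

The 1-center on a line is the midpoint of the two extreme points: leftmost at 1, rightmost at 19.
Optimal location = (1 + 19)/2 = 10; maximum distance = (19 − 1)/2 = 9.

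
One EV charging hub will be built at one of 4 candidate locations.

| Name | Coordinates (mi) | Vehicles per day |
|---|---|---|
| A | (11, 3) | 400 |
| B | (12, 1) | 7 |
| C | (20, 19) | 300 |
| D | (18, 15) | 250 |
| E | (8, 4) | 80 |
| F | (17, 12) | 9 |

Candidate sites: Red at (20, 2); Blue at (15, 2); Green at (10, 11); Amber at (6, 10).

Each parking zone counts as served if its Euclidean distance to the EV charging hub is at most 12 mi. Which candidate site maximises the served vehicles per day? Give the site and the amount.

Coverage radius r = 12 mi; a point is covered iff (Δx)²+(Δy)² ≤ 12² = 144.
  Red (20, 2): covers {A, B, F} → 416
  Blue (15, 2): covers {A, B, E, F} → 496
  Green (10, 11): covers {A, B, D, E, F} → 746
  Amber (6, 10): covers {A, B, E, F} → 496
Maximum coverage at Green: 746 vehicles per day.

Green, covering 746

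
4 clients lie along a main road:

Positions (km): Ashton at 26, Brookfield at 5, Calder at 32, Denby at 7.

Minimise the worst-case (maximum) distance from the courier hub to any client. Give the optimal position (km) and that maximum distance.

location 18.5, max distance 13.5

The 1-center on a line is the midpoint of the two extreme points: leftmost at 5, rightmost at 32.
Optimal location = (5 + 32)/2 = 18.5; maximum distance = (32 − 5)/2 = 13.5.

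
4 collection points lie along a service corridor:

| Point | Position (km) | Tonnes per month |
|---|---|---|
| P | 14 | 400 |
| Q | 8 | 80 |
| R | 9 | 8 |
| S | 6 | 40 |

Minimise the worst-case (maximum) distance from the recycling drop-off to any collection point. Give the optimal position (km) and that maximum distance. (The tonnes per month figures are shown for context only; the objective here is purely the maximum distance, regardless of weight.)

location 10, max distance 4

The 1-center on a line is the midpoint of the two extreme points: leftmost at 6, rightmost at 14.
Optimal location = (6 + 14)/2 = 10; maximum distance = (14 − 6)/2 = 4.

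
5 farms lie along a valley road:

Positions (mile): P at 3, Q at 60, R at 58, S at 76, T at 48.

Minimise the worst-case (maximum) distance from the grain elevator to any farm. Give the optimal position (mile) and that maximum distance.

The 1-center on a line is the midpoint of the two extreme points: leftmost at 3, rightmost at 76.
Optimal location = (3 + 76)/2 = 39.5; maximum distance = (76 − 3)/2 = 36.5.

location 39.5, max distance 36.5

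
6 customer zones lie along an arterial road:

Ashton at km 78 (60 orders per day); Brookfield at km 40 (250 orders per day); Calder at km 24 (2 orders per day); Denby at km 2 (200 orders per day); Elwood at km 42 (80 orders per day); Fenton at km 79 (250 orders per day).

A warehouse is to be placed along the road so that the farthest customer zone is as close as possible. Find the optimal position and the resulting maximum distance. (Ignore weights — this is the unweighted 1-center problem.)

The 1-center on a line is the midpoint of the two extreme points: leftmost at 2, rightmost at 79.
Optimal location = (2 + 79)/2 = 40.5; maximum distance = (79 − 2)/2 = 38.5.

location 40.5, max distance 38.5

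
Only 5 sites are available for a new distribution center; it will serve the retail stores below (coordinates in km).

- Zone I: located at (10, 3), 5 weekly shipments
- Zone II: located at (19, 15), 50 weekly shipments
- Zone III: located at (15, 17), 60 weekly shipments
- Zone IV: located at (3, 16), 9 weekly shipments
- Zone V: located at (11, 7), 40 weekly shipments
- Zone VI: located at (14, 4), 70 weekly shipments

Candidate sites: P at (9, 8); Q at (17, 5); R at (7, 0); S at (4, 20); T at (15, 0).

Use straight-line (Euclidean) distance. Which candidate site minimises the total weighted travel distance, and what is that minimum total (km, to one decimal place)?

Total weighted distance at each candidate:
  P (9, 8): total = 1912.5
  Q (17, 5): total = 1910.8
  R (7, 0): total = 3144.3
  S (4, 20): total = 3513.3
  T (15, 0): total = 2616.5
Minimum is at Q with total 1910.8 km.

Q, total 1910.8 km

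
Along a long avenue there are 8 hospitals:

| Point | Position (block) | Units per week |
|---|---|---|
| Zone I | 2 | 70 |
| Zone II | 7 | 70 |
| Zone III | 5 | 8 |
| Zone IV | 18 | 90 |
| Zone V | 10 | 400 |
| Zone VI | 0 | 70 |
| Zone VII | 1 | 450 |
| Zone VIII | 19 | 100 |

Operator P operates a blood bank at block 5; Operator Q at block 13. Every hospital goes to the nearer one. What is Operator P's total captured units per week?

668

The indifferent point is the midpoint (5+13)/2 = 9; hospitals left of it (closer to Operator P at 5) go to Operator P, those right go to Operator Q.
  Zone VI at 0 (w=70) → Operator P
  Zone VII at 1 (w=450) → Operator P
  Zone I at 2 (w=70) → Operator P
  Zone III at 5 (w=8) → Operator P
  Zone II at 7 (w=70) → Operator P
  Zone V at 10 (w=400) → Operator Q
  Zone IV at 18 (w=90) → Operator Q
  Zone VIII at 19 (w=100) → Operator Q
Operator P captures 668; Operator Q captures 590.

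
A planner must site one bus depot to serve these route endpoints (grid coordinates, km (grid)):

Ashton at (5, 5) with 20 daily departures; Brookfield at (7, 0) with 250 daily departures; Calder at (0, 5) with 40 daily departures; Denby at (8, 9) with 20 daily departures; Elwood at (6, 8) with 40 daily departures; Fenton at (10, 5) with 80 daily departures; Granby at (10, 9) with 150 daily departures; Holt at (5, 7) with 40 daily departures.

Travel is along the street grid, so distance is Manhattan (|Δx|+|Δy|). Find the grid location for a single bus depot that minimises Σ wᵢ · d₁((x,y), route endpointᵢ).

(7, 5)

Manhattan distance separates: Σwᵢ(|x−xᵢ|+|y−yᵢ|) = Σwᵢ|x−xᵢ| + Σwᵢ|y−yᵢ|, so x and y are optimised independently as 1-D weighted medians.
Total weight W = 640; half = 320.
x-coordinate, sorted with cumulative weight:
  x=0 (Calder, w=40) cum 40
  x=5 (Ashton, w=20) cum 60
  x=5 (Holt, w=40) cum 100
  x=6 (Elwood, w=40) cum 140
  x=7 (Brookfield, w=250) cum 390  ← median
  x=8 (Denby, w=20) cum 410
  x=10 (Fenton, w=80) cum 490
  x=10 (Granby, w=150) cum 640
⇒ x* = 7
y-coordinate, sorted with cumulative weight:
  y=0 (Brookfield, w=250) cum 250
  y=5 (Ashton, w=20) cum 270
  y=5 (Calder, w=40) cum 310
  y=5 (Fenton, w=80) cum 390  ← median
  y=7 (Holt, w=40) cum 430
  y=8 (Elwood, w=40) cum 470
  y=9 (Denby, w=20) cum 490
  y=9 (Granby, w=150) cum 640
⇒ y* = 5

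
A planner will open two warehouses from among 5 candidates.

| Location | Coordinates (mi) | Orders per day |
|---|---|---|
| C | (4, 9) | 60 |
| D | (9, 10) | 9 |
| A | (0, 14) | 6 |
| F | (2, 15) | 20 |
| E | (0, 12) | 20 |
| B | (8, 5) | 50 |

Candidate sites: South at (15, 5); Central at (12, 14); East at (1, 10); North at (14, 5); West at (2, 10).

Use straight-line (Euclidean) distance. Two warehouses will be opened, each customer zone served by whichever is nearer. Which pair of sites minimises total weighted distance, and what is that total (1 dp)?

{North, West}, total 680.6

Evaluate every pair (each demand assigned to the nearer of the two):
  {North, West}: total = 680.6
  {East, North}: total = 724.8
  {South, West}: total = 730.6
  {Central, West}: total = 753.1
  {East, West}: total = 757.1
  {South, East}: total = 781.5
  {Central, East}: total = 836.3
  {Central, North}: total = 1427.3
  {South, Central}: total = 1477.3
  {South, North}: total = 1735.2
Best pair: {North, West} with total 680.6.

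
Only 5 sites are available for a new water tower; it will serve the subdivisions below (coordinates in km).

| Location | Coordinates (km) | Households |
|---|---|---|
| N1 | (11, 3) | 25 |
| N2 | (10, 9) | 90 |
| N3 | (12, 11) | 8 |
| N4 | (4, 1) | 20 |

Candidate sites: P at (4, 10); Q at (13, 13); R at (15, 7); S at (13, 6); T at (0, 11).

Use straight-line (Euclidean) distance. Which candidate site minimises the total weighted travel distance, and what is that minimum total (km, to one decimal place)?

Total weighted distance at each candidate:
  P (4, 10): total = 1039.4
  Q (13, 13): total = 1022.8
  R (15, 7): total = 916.7
  S (13, 6): total = 718.7
  T (0, 11): total = 1569.3
Minimum is at S with total 718.7 km.

S, total 718.7 km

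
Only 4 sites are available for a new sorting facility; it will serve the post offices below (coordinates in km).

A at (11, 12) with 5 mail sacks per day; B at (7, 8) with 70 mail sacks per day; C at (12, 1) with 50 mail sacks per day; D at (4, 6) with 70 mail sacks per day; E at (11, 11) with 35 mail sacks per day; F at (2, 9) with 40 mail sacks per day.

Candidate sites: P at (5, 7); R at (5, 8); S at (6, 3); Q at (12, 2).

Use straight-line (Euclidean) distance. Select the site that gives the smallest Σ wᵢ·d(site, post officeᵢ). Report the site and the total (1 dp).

P, total 1152.2 km

Total weighted distance at each candidate:
  P (5, 7): total = 1152.2
  R (5, 8): total = 1188.8
  S (6, 3): total = 1595.7
  Q (12, 2): total = 2078.3
Minimum is at P with total 1152.2 km.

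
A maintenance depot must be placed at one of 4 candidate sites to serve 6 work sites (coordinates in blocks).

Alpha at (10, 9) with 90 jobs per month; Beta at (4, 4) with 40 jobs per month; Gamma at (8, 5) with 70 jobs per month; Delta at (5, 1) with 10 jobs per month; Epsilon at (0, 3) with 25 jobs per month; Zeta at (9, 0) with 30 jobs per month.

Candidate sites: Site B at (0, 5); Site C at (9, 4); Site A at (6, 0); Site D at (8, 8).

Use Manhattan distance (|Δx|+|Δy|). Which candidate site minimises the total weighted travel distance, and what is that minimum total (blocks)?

Site C, total 1320 blocks

Total weighted distance at each candidate:
  Site B (0, 5): total = 2580
  Site C (9, 4): total = 1320
  Site A (6, 0): total = 2235
  Site D (8, 8): total = 1495
Minimum is at Site C with total 1320 blocks.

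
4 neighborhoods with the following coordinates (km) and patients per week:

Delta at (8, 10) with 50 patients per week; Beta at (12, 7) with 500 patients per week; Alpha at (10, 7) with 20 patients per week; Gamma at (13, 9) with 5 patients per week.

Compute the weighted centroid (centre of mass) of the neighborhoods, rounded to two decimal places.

(11.59, 7.28)

The minimiser of Σwᵢ‖p−pᵢ‖² is the weighted centroid p* = (Σwᵢpᵢ)/(Σwᵢ).
Σwᵢ = 575.
Σwᵢxᵢ = 50·8 + 500·12 + 20·10 + 5·13 = 6665.
Σwᵢyᵢ = 50·10 + 500·7 + 20·7 + 5·9 = 4185.
x* = 6665/575 = 11.59, y* = 4185/575 = 7.28.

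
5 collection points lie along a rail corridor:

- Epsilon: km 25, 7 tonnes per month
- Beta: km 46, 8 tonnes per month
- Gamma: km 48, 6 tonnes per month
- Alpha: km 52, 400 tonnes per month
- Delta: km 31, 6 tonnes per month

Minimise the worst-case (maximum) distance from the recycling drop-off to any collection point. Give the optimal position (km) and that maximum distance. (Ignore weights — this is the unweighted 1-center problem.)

location 38.5, max distance 13.5

The 1-center on a line is the midpoint of the two extreme points: leftmost at 25, rightmost at 52.
Optimal location = (25 + 52)/2 = 38.5; maximum distance = (52 − 25)/2 = 13.5.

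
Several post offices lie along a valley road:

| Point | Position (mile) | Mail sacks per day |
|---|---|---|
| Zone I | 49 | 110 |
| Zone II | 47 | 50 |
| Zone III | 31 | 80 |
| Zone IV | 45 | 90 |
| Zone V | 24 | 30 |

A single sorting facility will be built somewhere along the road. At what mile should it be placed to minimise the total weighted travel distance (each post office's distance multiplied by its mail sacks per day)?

For a sum of weighted absolute distances on a line, the optimum is the weighted median (not the mean). Total weight W = 360; half-weight = 180.
Sort by position and accumulate weight:
  mile 24 (Zone V, w=30) → cum 30
  mile 31 (Zone III, w=80) → cum 110
  mile 45 (Zone IV, w=90) → cum 200  ≥ 180 → median here
  mile 47 (Zone II, w=50) → cum 250
  mile 49 (Zone I, w=110) → cum 360
Optimal location: mile 45.

x = 45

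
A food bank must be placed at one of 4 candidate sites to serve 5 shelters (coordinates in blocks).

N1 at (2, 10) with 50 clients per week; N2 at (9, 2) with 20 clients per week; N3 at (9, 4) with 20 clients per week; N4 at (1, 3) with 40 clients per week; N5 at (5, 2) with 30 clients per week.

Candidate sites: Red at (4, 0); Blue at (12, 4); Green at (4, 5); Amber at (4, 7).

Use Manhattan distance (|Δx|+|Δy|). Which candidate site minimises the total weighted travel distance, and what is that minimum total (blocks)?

Green, total 950 blocks

Total weighted distance at each candidate:
  Red (4, 0): total = 1250
  Blue (12, 4): total = 1710
  Green (4, 5): total = 950
  Amber (4, 7): total = 1070
Minimum is at Green with total 950 blocks.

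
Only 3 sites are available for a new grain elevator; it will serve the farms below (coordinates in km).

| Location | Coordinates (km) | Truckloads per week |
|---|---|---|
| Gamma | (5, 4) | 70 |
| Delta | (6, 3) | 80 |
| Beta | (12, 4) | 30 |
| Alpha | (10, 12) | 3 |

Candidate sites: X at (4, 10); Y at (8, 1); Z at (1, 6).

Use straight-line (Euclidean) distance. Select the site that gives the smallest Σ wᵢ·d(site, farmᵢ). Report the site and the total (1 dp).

Y, total 706.8 km

Total weighted distance at each candidate:
  X (4, 10): total = 1327.2
  Y (8, 1): total = 706.8
  Z (1, 6): total = 1147.4
Minimum is at Y with total 706.8 km.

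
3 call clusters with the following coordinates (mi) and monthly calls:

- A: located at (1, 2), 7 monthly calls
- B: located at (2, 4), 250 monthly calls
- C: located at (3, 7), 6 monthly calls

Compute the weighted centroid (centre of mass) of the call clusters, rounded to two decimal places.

The minimiser of Σwᵢ‖p−pᵢ‖² is the weighted centroid p* = (Σwᵢpᵢ)/(Σwᵢ).
Σwᵢ = 263.
Σwᵢxᵢ = 7·1 + 250·2 + 6·3 = 525.
Σwᵢyᵢ = 7·2 + 250·4 + 6·7 = 1056.
x* = 525/263 = 2.00, y* = 1056/263 = 4.02.

(2.00, 4.02)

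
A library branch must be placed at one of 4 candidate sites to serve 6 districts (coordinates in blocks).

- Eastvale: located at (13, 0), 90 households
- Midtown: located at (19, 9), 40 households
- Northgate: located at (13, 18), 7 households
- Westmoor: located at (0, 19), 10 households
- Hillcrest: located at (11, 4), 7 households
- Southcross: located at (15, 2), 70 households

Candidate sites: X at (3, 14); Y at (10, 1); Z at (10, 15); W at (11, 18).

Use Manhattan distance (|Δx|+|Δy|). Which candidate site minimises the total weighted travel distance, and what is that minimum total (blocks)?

Y, total 1908 blocks

Total weighted distance at each candidate:
  X (3, 14): total = 4984
  Y (10, 1): total = 1908
  Z (10, 15): total = 3746
  W (11, 18): total = 4112
Minimum is at Y with total 1908 blocks.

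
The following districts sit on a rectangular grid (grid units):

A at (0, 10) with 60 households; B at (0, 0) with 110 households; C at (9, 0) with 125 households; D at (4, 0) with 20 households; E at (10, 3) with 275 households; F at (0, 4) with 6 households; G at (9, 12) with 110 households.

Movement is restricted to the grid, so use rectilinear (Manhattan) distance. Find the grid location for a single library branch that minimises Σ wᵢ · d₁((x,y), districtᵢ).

(9, 3)

Manhattan distance separates: Σwᵢ(|x−xᵢ|+|y−yᵢ|) = Σwᵢ|x−xᵢ| + Σwᵢ|y−yᵢ|, so x and y are optimised independently as 1-D weighted medians.
Total weight W = 706; half = 353.
x-coordinate, sorted with cumulative weight:
  x=0 (A, w=60) cum 60
  x=0 (B, w=110) cum 170
  x=0 (F, w=6) cum 176
  x=4 (D, w=20) cum 196
  x=9 (C, w=125) cum 321
  x=9 (G, w=110) cum 431  ← median
  x=10 (E, w=275) cum 706
⇒ x* = 9
y-coordinate, sorted with cumulative weight:
  y=0 (B, w=110) cum 110
  y=0 (C, w=125) cum 235
  y=0 (D, w=20) cum 255
  y=3 (E, w=275) cum 530  ← median
  y=4 (F, w=6) cum 536
  y=10 (A, w=60) cum 596
  y=12 (G, w=110) cum 706
⇒ y* = 3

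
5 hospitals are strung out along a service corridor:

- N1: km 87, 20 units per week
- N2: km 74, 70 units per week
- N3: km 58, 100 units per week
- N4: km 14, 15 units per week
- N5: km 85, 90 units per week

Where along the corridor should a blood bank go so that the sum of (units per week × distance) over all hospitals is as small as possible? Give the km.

x = 74

For a sum of weighted absolute distances on a line, the optimum is the weighted median (not the mean). Total weight W = 295; half-weight = 147.5.
Sort by position and accumulate weight:
  km 14 (N4, w=15) → cum 15
  km 58 (N3, w=100) → cum 115
  km 74 (N2, w=70) → cum 185  ≥ 147.5 → median here
  km 85 (N5, w=90) → cum 275
  km 87 (N1, w=20) → cum 295
Optimal location: km 74.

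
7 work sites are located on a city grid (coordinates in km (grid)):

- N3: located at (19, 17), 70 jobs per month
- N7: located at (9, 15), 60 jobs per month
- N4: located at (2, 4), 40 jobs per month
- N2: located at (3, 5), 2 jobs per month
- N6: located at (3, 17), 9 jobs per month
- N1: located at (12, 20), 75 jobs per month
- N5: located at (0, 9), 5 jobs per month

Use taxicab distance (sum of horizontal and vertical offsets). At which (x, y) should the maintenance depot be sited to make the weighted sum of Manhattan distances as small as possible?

Manhattan distance separates: Σwᵢ(|x−xᵢ|+|y−yᵢ|) = Σwᵢ|x−xᵢ| + Σwᵢ|y−yᵢ|, so x and y are optimised independently as 1-D weighted medians.
Total weight W = 261; half = 130.5.
x-coordinate, sorted with cumulative weight:
  x=0 (N5, w=5) cum 5
  x=2 (N4, w=40) cum 45
  x=3 (N2, w=2) cum 47
  x=3 (N6, w=9) cum 56
  x=9 (N7, w=60) cum 116
  x=12 (N1, w=75) cum 191  ← median
  x=19 (N3, w=70) cum 261
⇒ x* = 12
y-coordinate, sorted with cumulative weight:
  y=4 (N4, w=40) cum 40
  y=5 (N2, w=2) cum 42
  y=9 (N5, w=5) cum 47
  y=15 (N7, w=60) cum 107
  y=17 (N3, w=70) cum 177  ← median
  y=17 (N6, w=9) cum 186
  y=20 (N1, w=75) cum 261
⇒ y* = 17

(12, 17)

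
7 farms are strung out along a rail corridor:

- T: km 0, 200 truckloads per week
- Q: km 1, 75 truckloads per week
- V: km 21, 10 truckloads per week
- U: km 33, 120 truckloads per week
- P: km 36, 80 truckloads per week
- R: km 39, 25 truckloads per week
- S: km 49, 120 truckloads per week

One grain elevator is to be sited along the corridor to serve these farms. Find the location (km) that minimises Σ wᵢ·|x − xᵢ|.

For a sum of weighted absolute distances on a line, the optimum is the weighted median (not the mean). Total weight W = 630; half-weight = 315.
Sort by position and accumulate weight:
  km 0 (T, w=200) → cum 200
  km 1 (Q, w=75) → cum 275
  km 21 (V, w=10) → cum 285
  km 33 (U, w=120) → cum 405  ≥ 315 → median here
  km 36 (P, w=80) → cum 485
  km 39 (R, w=25) → cum 510
  km 49 (S, w=120) → cum 630
Optimal location: km 33.

x = 33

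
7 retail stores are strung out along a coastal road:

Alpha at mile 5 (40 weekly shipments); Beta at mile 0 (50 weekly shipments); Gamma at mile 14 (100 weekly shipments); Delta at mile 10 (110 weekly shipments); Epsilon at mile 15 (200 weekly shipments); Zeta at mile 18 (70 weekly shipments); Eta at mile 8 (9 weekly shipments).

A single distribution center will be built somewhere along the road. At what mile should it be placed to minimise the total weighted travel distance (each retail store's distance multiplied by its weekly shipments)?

x = 14

For a sum of weighted absolute distances on a line, the optimum is the weighted median (not the mean). Total weight W = 579; half-weight = 289.5.
Sort by position and accumulate weight:
  mile 0 (Beta, w=50) → cum 50
  mile 5 (Alpha, w=40) → cum 90
  mile 8 (Eta, w=9) → cum 99
  mile 10 (Delta, w=110) → cum 209
  mile 14 (Gamma, w=100) → cum 309  ≥ 289.5 → median here
  mile 15 (Epsilon, w=200) → cum 509
  mile 18 (Zeta, w=70) → cum 579
Optimal location: mile 14.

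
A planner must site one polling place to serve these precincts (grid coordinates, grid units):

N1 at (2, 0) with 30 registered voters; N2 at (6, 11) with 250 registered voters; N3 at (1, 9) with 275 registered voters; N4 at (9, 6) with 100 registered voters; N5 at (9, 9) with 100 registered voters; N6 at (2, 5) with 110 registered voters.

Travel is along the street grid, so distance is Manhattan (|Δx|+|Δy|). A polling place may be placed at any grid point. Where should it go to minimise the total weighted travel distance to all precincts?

Manhattan distance separates: Σwᵢ(|x−xᵢ|+|y−yᵢ|) = Σwᵢ|x−xᵢ| + Σwᵢ|y−yᵢ|, so x and y are optimised independently as 1-D weighted medians.
Total weight W = 865; half = 432.5.
x-coordinate, sorted with cumulative weight:
  x=1 (N3, w=275) cum 275
  x=2 (N1, w=30) cum 305
  x=2 (N6, w=110) cum 415
  x=6 (N2, w=250) cum 665  ← median
  x=9 (N4, w=100) cum 765
  x=9 (N5, w=100) cum 865
⇒ x* = 6
y-coordinate, sorted with cumulative weight:
  y=0 (N1, w=30) cum 30
  y=5 (N6, w=110) cum 140
  y=6 (N4, w=100) cum 240
  y=9 (N3, w=275) cum 515  ← median
  y=9 (N5, w=100) cum 615
  y=11 (N2, w=250) cum 865
⇒ y* = 9

(6, 9)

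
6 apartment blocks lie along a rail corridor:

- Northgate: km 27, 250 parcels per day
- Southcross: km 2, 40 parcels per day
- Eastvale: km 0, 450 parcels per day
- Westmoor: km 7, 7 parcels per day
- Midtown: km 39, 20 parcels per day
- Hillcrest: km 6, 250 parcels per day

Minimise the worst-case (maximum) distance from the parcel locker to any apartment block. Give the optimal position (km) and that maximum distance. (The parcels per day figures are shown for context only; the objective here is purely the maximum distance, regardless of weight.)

The 1-center on a line is the midpoint of the two extreme points: leftmost at 0, rightmost at 39.
Optimal location = (0 + 39)/2 = 19.5; maximum distance = (39 − 0)/2 = 19.5.

location 19.5, max distance 19.5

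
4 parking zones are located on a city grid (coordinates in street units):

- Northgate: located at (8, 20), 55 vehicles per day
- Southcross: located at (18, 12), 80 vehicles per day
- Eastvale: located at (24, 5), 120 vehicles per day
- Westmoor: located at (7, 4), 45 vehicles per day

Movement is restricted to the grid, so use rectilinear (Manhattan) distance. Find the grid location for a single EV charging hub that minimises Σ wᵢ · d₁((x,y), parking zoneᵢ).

Manhattan distance separates: Σwᵢ(|x−xᵢ|+|y−yᵢ|) = Σwᵢ|x−xᵢ| + Σwᵢ|y−yᵢ|, so x and y are optimised independently as 1-D weighted medians.
Total weight W = 300; half = 150.
x-coordinate, sorted with cumulative weight:
  x=7 (Westmoor, w=45) cum 45
  x=8 (Northgate, w=55) cum 100
  x=18 (Southcross, w=80) cum 180  ← median
  x=24 (Eastvale, w=120) cum 300
⇒ x* = 18
y-coordinate, sorted with cumulative weight:
  y=4 (Westmoor, w=45) cum 45
  y=5 (Eastvale, w=120) cum 165  ← median
  y=12 (Southcross, w=80) cum 245
  y=20 (Northgate, w=55) cum 300
⇒ y* = 5

(18, 5)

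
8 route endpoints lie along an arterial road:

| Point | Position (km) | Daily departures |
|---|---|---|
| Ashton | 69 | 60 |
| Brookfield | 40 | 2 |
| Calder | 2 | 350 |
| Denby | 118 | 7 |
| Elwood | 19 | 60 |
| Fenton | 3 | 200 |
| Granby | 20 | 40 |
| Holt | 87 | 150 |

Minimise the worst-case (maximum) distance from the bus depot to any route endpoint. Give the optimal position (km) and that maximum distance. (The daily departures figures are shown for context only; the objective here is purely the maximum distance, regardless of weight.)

The 1-center on a line is the midpoint of the two extreme points: leftmost at 2, rightmost at 118.
Optimal location = (2 + 118)/2 = 60; maximum distance = (118 − 2)/2 = 58.

location 60, max distance 58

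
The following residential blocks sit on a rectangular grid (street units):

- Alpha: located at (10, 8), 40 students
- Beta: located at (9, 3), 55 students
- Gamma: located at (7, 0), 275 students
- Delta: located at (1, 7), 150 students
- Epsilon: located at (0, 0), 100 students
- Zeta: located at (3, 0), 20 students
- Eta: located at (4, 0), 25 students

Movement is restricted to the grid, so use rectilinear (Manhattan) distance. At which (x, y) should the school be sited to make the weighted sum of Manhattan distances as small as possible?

Manhattan distance separates: Σwᵢ(|x−xᵢ|+|y−yᵢ|) = Σwᵢ|x−xᵢ| + Σwᵢ|y−yᵢ|, so x and y are optimised independently as 1-D weighted medians.
Total weight W = 665; half = 332.5.
x-coordinate, sorted with cumulative weight:
  x=0 (Epsilon, w=100) cum 100
  x=1 (Delta, w=150) cum 250
  x=3 (Zeta, w=20) cum 270
  x=4 (Eta, w=25) cum 295
  x=7 (Gamma, w=275) cum 570  ← median
  x=9 (Beta, w=55) cum 625
  x=10 (Alpha, w=40) cum 665
⇒ x* = 7
y-coordinate, sorted with cumulative weight:
  y=0 (Gamma, w=275) cum 275
  y=0 (Epsilon, w=100) cum 375  ← median
  y=0 (Zeta, w=20) cum 395
  y=0 (Eta, w=25) cum 420
  y=3 (Beta, w=55) cum 475
  y=7 (Delta, w=150) cum 625
  y=8 (Alpha, w=40) cum 665
⇒ y* = 0

(7, 0)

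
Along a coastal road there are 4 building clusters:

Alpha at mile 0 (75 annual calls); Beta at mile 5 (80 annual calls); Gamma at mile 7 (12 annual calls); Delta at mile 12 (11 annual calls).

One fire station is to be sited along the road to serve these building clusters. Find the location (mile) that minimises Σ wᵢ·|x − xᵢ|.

For a sum of weighted absolute distances on a line, the optimum is the weighted median (not the mean). Total weight W = 178; half-weight = 89.
Sort by position and accumulate weight:
  mile 0 (Alpha, w=75) → cum 75
  mile 5 (Beta, w=80) → cum 155  ≥ 89 → median here
  mile 7 (Gamma, w=12) → cum 167
  mile 12 (Delta, w=11) → cum 178
Optimal location: mile 5.

x = 5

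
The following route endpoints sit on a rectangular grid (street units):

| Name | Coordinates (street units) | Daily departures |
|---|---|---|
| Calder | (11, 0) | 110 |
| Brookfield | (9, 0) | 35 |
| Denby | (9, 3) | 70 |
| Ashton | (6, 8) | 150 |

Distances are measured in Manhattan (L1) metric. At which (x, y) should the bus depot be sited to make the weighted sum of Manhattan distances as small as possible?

(9, 3)

Manhattan distance separates: Σwᵢ(|x−xᵢ|+|y−yᵢ|) = Σwᵢ|x−xᵢ| + Σwᵢ|y−yᵢ|, so x and y are optimised independently as 1-D weighted medians.
Total weight W = 365; half = 182.5.
x-coordinate, sorted with cumulative weight:
  x=6 (Ashton, w=150) cum 150
  x=9 (Brookfield, w=35) cum 185  ← median
  x=9 (Denby, w=70) cum 255
  x=11 (Calder, w=110) cum 365
⇒ x* = 9
y-coordinate, sorted with cumulative weight:
  y=0 (Calder, w=110) cum 110
  y=0 (Brookfield, w=35) cum 145
  y=3 (Denby, w=70) cum 215  ← median
  y=8 (Ashton, w=150) cum 365
⇒ y* = 3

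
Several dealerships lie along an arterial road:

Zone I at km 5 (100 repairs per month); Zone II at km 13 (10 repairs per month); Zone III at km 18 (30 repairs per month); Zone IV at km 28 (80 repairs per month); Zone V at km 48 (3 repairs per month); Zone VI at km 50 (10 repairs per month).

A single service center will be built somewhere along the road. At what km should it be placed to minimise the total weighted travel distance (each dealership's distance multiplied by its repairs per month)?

For a sum of weighted absolute distances on a line, the optimum is the weighted median (not the mean). Total weight W = 233; half-weight = 116.5.
Sort by position and accumulate weight:
  km 5 (Zone I, w=100) → cum 100
  km 13 (Zone II, w=10) → cum 110
  km 18 (Zone III, w=30) → cum 140  ≥ 116.5 → median here
  km 28 (Zone IV, w=80) → cum 220
  km 48 (Zone V, w=3) → cum 223
  km 50 (Zone VI, w=10) → cum 233
Optimal location: km 18.

x = 18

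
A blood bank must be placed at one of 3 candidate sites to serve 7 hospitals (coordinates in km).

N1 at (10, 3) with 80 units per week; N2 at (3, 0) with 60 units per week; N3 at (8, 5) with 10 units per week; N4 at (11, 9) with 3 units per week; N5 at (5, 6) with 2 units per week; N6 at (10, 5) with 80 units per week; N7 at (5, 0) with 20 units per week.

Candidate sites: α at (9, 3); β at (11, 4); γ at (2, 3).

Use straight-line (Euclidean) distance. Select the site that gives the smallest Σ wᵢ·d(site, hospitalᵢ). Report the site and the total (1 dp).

α, total 812.7 km

Total weighted distance at each candidate:
  α (9, 3): total = 812.7
  β (11, 4): total = 966.4
  γ (2, 3): total = 1678.5
Minimum is at α with total 812.7 km.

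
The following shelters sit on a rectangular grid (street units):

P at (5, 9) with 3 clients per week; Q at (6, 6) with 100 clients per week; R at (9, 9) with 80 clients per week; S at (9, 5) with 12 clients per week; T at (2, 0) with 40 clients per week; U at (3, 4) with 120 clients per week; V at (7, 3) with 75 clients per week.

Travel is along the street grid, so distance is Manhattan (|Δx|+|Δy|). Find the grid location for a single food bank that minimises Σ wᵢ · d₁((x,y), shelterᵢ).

Manhattan distance separates: Σwᵢ(|x−xᵢ|+|y−yᵢ|) = Σwᵢ|x−xᵢ| + Σwᵢ|y−yᵢ|, so x and y are optimised independently as 1-D weighted medians.
Total weight W = 430; half = 215.
x-coordinate, sorted with cumulative weight:
  x=2 (T, w=40) cum 40
  x=3 (U, w=120) cum 160
  x=5 (P, w=3) cum 163
  x=6 (Q, w=100) cum 263  ← median
  x=7 (V, w=75) cum 338
  x=9 (R, w=80) cum 418
  x=9 (S, w=12) cum 430
⇒ x* = 6
y-coordinate, sorted with cumulative weight:
  y=0 (T, w=40) cum 40
  y=3 (V, w=75) cum 115
  y=4 (U, w=120) cum 235  ← median
  y=5 (S, w=12) cum 247
  y=6 (Q, w=100) cum 347
  y=9 (P, w=3) cum 350
  y=9 (R, w=80) cum 430
⇒ y* = 4

(6, 4)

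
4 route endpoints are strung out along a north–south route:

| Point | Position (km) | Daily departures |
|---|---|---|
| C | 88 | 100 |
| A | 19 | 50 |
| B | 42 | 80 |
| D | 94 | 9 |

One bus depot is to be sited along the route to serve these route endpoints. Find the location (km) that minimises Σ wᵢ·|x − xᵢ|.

x = 42

For a sum of weighted absolute distances on a line, the optimum is the weighted median (not the mean). Total weight W = 239; half-weight = 119.5.
Sort by position and accumulate weight:
  km 19 (A, w=50) → cum 50
  km 42 (B, w=80) → cum 130  ≥ 119.5 → median here
  km 88 (C, w=100) → cum 230
  km 94 (D, w=9) → cum 239
Optimal location: km 42.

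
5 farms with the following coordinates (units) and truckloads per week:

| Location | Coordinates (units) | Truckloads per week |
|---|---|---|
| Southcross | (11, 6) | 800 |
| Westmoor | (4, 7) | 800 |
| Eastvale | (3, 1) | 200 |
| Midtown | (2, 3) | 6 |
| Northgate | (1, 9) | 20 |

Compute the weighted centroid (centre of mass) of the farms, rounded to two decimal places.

The minimiser of Σwᵢ‖p−pᵢ‖² is the weighted centroid p* = (Σwᵢpᵢ)/(Σwᵢ).
Σwᵢ = 1826.
Σwᵢxᵢ = 800·11 + 800·4 + 200·3 + 6·2 + 20·1 = 12632.
Σwᵢyᵢ = 800·6 + 800·7 + 200·1 + 6·3 + 20·9 = 10798.
x* = 12632/1826 = 6.92, y* = 10798/1826 = 5.91.

(6.92, 5.91)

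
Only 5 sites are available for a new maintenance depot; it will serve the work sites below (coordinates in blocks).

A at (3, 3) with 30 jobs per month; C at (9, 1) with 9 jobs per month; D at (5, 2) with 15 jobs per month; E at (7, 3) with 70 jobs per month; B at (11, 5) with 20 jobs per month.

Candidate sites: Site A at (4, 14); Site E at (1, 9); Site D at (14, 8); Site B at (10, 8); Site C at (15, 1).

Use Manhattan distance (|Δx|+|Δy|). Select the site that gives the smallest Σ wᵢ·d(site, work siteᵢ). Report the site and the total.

Site B, total 1237 blocks

Total weighted distance at each candidate:
  Site A (4, 14): total = 2017
  Site E (1, 9): total = 1669
  Site D (14, 8): total = 1773
  Site B (10, 8): total = 1237
  Site C (15, 1): total = 1499
Minimum is at Site B with total 1237 blocks.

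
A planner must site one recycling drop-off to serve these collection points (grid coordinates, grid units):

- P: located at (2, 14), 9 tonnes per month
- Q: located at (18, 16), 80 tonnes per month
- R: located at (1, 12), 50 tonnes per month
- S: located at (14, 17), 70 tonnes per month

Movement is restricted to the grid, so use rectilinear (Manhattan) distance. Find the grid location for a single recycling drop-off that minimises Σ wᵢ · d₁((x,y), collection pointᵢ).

Manhattan distance separates: Σwᵢ(|x−xᵢ|+|y−yᵢ|) = Σwᵢ|x−xᵢ| + Σwᵢ|y−yᵢ|, so x and y are optimised independently as 1-D weighted medians.
Total weight W = 209; half = 104.5.
x-coordinate, sorted with cumulative weight:
  x=1 (R, w=50) cum 50
  x=2 (P, w=9) cum 59
  x=14 (S, w=70) cum 129  ← median
  x=18 (Q, w=80) cum 209
⇒ x* = 14
y-coordinate, sorted with cumulative weight:
  y=12 (R, w=50) cum 50
  y=14 (P, w=9) cum 59
  y=16 (Q, w=80) cum 139  ← median
  y=17 (S, w=70) cum 209
⇒ y* = 16

(14, 16)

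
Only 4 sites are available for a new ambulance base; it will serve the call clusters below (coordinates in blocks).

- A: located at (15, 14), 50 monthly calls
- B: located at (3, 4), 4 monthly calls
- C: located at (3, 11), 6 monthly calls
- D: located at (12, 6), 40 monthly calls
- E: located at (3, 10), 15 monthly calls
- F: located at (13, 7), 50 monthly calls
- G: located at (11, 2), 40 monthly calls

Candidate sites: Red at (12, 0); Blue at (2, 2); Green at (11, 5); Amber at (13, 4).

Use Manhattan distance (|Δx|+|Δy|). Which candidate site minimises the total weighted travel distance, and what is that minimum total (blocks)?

Green, total 1365 blocks

Total weighted distance at each candidate:
  Red (12, 0): total = 2067
  Blue (2, 2): total = 3177
  Green (11, 5): total = 1365
  Amber (13, 4): total = 1412
Minimum is at Green with total 1365 blocks.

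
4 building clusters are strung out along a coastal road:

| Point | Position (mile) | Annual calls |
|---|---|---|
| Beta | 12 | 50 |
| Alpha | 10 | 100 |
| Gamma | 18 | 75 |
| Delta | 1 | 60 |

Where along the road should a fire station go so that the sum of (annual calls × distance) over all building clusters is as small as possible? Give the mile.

x = 10

For a sum of weighted absolute distances on a line, the optimum is the weighted median (not the mean). Total weight W = 285; half-weight = 142.5.
Sort by position and accumulate weight:
  mile 1 (Delta, w=60) → cum 60
  mile 10 (Alpha, w=100) → cum 160  ≥ 142.5 → median here
  mile 12 (Beta, w=50) → cum 210
  mile 18 (Gamma, w=75) → cum 285
Optimal location: mile 10.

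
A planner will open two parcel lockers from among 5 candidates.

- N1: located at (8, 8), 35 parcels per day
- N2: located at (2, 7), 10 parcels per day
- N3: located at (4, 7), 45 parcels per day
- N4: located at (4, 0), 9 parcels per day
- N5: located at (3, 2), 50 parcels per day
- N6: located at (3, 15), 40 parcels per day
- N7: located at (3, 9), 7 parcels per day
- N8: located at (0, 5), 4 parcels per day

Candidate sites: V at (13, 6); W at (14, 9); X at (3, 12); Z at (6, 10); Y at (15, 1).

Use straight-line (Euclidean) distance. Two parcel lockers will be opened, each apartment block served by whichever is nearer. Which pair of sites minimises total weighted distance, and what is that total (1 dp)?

Evaluate every pair (each demand assigned to the nearer of the two):
  {X, Z}: total = 1001.7
  {V, Z}: total = 1116.8
  {W, Z}: total = 1116.8
  {Z, Y}: total = 1116.8
  {V, X}: total = 1237.7
  {W, X}: total = 1273.2
  {X, Y}: total = 1275.4
  {V, W}: total = 1968.7
  {V, Y}: total = 2005.7
  {W, Y}: total = 2131.4
Best pair: {X, Z} with total 1001.7.

{X, Z}, total 1001.7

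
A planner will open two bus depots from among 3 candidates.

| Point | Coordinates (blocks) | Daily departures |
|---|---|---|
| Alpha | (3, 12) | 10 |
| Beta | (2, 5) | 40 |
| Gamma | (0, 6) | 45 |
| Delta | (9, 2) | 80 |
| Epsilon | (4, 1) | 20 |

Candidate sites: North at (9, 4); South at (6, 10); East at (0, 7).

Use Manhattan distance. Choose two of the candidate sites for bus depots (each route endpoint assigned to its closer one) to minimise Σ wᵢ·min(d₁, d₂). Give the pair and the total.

Evaluate every pair (each demand assigned to the nearer of the two):
  {North, East}: total = 605
  {North, South}: total = 1140
  {South, East}: total = 1335
Best pair: {North, East} with total 605.

{North, East}, total 605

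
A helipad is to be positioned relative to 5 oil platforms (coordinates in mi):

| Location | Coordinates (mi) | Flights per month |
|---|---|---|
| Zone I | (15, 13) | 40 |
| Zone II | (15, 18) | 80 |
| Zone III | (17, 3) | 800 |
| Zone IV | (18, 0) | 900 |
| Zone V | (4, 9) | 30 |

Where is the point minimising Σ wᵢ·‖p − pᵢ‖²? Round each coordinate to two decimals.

(17.15, 2.50)

The minimiser of Σwᵢ‖p−pᵢ‖² is the weighted centroid p* = (Σwᵢpᵢ)/(Σwᵢ).
Σwᵢ = 1850.
Σwᵢxᵢ = 40·15 + 80·15 + 800·17 + 900·18 + 30·4 = 31720.
Σwᵢyᵢ = 40·13 + 80·18 + 800·3 + 900·0 + 30·9 = 4630.
x* = 31720/1850 = 17.15, y* = 4630/1850 = 2.50.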